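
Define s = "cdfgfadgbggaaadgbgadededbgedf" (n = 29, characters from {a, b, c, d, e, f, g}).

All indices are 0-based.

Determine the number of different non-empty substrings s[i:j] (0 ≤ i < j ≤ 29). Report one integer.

rank→(start, suffix):
  0 → (11, 'aaadgbgadededbgedf')
  1 → (12, 'aadgbgadededbgedf')
  2 → (18, 'adededbgedf')
  3 → (13, 'adgbgadededbgedf')
  4 → (5, 'adgbggaaadgbgadededbgedf')
  5 → (16, 'bgadededbgedf')
  6 → (24, 'bgedf')
  7 → (8, 'bggaaadgbgadededbgedf')
  8 → (0, 'cdfgfadgbggaaadgbgadededbgedf')
  9 → (23, 'dbgedf')
  10 → (21, 'dedbgedf')
  11 → (19, 'dededbgedf')
  12 → (27, 'df')
  13 → (1, 'dfgfadgbggaaadgbgadededbgedf')
  14 → (14, 'dgbgadededbgedf')
  15 → (6, 'dgbggaaadgbgadededbgedf')
  16 → (22, 'edbgedf')
  17 → (20, 'ededbgedf')
  18 → (26, 'edf')
  19 → (28, 'f')
  20 → (4, 'fadgbggaaadgbgadededbgedf')
  21 → (2, 'fgfadgbggaaadgbgadededbgedf')
  22 → (10, 'gaaadgbgadededbgedf')
  23 → (17, 'gadededbgedf')
  24 → (15, 'gbgadededbgedf')
  25 → (7, 'gbggaaadgbgadededbgedf')
  26 → (25, 'gedf')
  27 → (3, 'gfadgbggaaadgbgadededbgedf')
  28 → (9, 'ggaaadgbgadededbgedf')

SA = [11, 12, 18, 13, 5, 16, 24, 8, 0, 23, 21, 19, 27, 1, 14, 6, 22, 20, 26, 28, 4, 2, 10, 17, 15, 7, 25, 3, 9]
[i] adj suffixes → lcp
  [1] 11/12 → 2 ('aa')
  [2] 12/18 → 1 ('a')
  [3] 18/13 → 2 ('ad')
  [4] 13/5 → 5 ('adgbg')
  [5] 5/16 → 0 ('')
  [6] 16/24 → 2 ('bg')
  [7] 24/8 → 2 ('bg')
  [8] 8/0 → 0 ('')
  [9] 0/23 → 0 ('')
  [10] 23/21 → 1 ('d')
  [11] 21/19 → 3 ('ded')
  [12] 19/27 → 1 ('d')
  [13] 27/1 → 2 ('df')
  [14] 1/14 → 1 ('d')
  [15] 14/6 → 4 ('dgbg')
  [16] 6/22 → 0 ('')
  [17] 22/20 → 2 ('ed')
  [18] 20/26 → 2 ('ed')
  [19] 26/28 → 0 ('')
  [20] 28/4 → 1 ('f')
  [21] 4/2 → 1 ('f')
  [22] 2/10 → 0 ('')
  [23] 10/17 → 2 ('ga')
  [24] 17/15 → 1 ('g')
  [25] 15/7 → 3 ('gbg')
  [26] 7/25 → 1 ('g')
  [27] 25/3 → 1 ('g')
  [28] 3/9 → 1 ('g')

n(n+1)/2 = 29·30/2 = 435
Σ LCP = 0 + 2 + 1 + 2 + 5 + 0 + 2 + 2 + 0 + 0 + 1 + 3 + 1 + 2 + 1 + 4 + 0 + 2 + 2 + 0 + 1 + 1 + 0 + 2 + 1 + 3 + 1 + 1 + 1 = 41
distinct = 435 − 41 = 394

394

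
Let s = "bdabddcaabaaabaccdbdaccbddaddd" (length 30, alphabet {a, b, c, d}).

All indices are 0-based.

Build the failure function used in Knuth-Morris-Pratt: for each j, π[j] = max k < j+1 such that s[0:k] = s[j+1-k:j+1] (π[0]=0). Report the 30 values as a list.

[0, 0, 0, 1, 2, 0, 0, 0, 0, 1, 0, 0, 0, 1, 0, 0, 0, 0, 1, 2, 3, 0, 0, 1, 2, 0, 0, 0, 0, 0]

π[0] = 0
j=1 s[j]='d': π[1]=0 (border '')
j=2 s[j]='a': π[2]=0 (border '')
j=3 s[j]='b': π[3]=1 (border 'b')
j=4 s[j]='d': π[4]=2 (border 'bd')
j=5 s[j]='d': k: 2→0; π[5]=0 (border '')
j=6 s[j]='c': π[6]=0 (border '')
j=7 s[j]='a': π[7]=0 (border '')
j=8 s[j]='a': π[8]=0 (border '')
j=9 s[j]='b': π[9]=1 (border 'b')
j=10 s[j]='a': k: 1→0; π[10]=0 (border '')
j=11 s[j]='a': π[11]=0 (border '')
j=12 s[j]='a': π[12]=0 (border '')
j=13 s[j]='b': π[13]=1 (border 'b')
j=14 s[j]='a': k: 1→0; π[14]=0 (border '')
j=15 s[j]='c': π[15]=0 (border '')
j=16 s[j]='c': π[16]=0 (border '')
j=17 s[j]='d': π[17]=0 (border '')
j=18 s[j]='b': π[18]=1 (border 'b')
j=19 s[j]='d': π[19]=2 (border 'bd')
j=20 s[j]='a': π[20]=3 (border 'bda')
j=21 s[j]='c': k: 3→0; π[21]=0 (border '')
j=22 s[j]='c': π[22]=0 (border '')
j=23 s[j]='b': π[23]=1 (border 'b')
j=24 s[j]='d': π[24]=2 (border 'bd')
j=25 s[j]='d': k: 2→0; π[25]=0 (border '')
j=26 s[j]='a': π[26]=0 (border '')
j=27 s[j]='d': π[27]=0 (border '')
j=28 s[j]='d': π[28]=0 (border '')
j=29 s[j]='d': π[29]=0 (border '')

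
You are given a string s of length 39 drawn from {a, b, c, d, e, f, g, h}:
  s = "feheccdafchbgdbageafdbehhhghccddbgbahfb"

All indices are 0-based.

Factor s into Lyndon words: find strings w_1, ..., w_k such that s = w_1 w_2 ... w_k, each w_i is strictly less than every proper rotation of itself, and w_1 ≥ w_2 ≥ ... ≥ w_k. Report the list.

["f", "eh", "e", "ccd", "afchbgdbageafdbehhhghccddbgbahfb"]

emit factor 1: 'f' (i=0, period=1)
emit factor 2: 'eh' (i=1, period=2)
emit factor 3: 'e' (i=3, period=1)
emit factor 4: 'ccd' (i=4, period=3)
emit factor 5: 'afchbgdbageafdbehhhghccddbgbahfb' (i=7, period=32)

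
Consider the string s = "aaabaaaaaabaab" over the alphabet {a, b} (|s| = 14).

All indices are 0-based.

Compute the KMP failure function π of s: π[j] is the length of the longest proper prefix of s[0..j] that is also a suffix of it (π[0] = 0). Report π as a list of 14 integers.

π[0] = 0
j=1 s[j]='a': π[1]=1 (border 'a')
j=2 s[j]='a': π[2]=2 (border 'aa')
j=3 s[j]='b': k: 2→1→0; π[3]=0 (border '')
j=4 s[j]='a': π[4]=1 (border 'a')
j=5 s[j]='a': π[5]=2 (border 'aa')
j=6 s[j]='a': π[6]=3 (border 'aaa')
j=7 s[j]='a': k: 3→2; π[7]=3 (border 'aaa')
j=8 s[j]='a': k: 3→2; π[8]=3 (border 'aaa')
j=9 s[j]='a': k: 3→2; π[9]=3 (border 'aaa')
j=10 s[j]='b': π[10]=4 (border 'aaab')
j=11 s[j]='a': π[11]=5 (border 'aaaba')
j=12 s[j]='a': π[12]=6 (border 'aaabaa')
j=13 s[j]='b': k: 6→2→1→0; π[13]=0 (border '')

[0, 1, 2, 0, 1, 2, 3, 3, 3, 3, 4, 5, 6, 0]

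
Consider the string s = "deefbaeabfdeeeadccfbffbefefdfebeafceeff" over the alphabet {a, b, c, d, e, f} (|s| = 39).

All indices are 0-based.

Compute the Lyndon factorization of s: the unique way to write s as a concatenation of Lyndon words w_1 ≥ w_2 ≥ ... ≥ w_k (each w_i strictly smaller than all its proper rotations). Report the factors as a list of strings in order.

["deef", "b", "ae", "abfdeeeadccfbffbefefdfebeafceeff"]

emit factor 1: 'deef' (i=0, period=4)
emit factor 2: 'b' (i=4, period=1)
emit factor 3: 'ae' (i=5, period=2)
emit factor 4: 'abfdeeeadccfbffbefefdfebeafceeff' (i=7, period=32)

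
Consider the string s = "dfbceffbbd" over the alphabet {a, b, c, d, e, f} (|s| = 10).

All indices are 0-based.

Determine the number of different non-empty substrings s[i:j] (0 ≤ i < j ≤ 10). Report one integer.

49

sorted suffixes:
  #0 SA[0]=7  'bbd'
  #1 SA[1]=2  'bceffbbd'
  #2 SA[2]=8  'bd'
  #3 SA[3]=3  'ceffbbd'
  #4 SA[4]=9  'd'
  #5 SA[5]=0  'dfbceffbbd'
  #6 SA[6]=4  'effbbd'
  #7 SA[7]=6  'fbbd'
  #8 SA[8]=1  'fbceffbbd'
  #9 SA[9]=5  'ffbbd'

SA = [7, 2, 8, 3, 9, 0, 4, 6, 1, 5]
i: (SA[i-1],SA[i]) lcp shared
  1: (7,2) 1 'b'
  2: (2,8) 1 'b'
  3: (8,3) 0 ''
  4: (3,9) 0 ''
  5: (9,0) 1 'd'
  6: (0,4) 0 ''
  7: (4,6) 0 ''
  8: (6,1) 2 'fb'
  9: (1,5) 1 'f'

n(n+1)/2 = 10·11/2 = 55
Σ LCP = 0 + 1 + 1 + 0 + 0 + 1 + 0 + 0 + 2 + 1 = 6
distinct = 55 − 6 = 49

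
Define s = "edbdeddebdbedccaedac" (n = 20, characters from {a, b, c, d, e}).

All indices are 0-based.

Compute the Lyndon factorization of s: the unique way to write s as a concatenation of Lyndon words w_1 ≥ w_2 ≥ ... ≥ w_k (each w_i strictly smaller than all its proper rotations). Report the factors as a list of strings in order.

emit factor 1: 'e' (i=0, period=1)
emit factor 2: 'd' (i=1, period=1)
emit factor 3: 'bdedde' (i=2, period=6)
emit factor 4: 'bdbedcc' (i=8, period=7)
emit factor 5: 'aed' (i=15, period=3)
emit factor 6: 'ac' (i=18, period=2)

["e", "d", "bdedde", "bdbedcc", "aed", "ac"]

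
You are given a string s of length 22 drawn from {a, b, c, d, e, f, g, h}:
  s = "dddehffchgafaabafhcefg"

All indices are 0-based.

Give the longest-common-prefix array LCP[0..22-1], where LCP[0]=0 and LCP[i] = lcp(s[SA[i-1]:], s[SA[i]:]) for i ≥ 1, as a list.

sorted suffixes:
  #0 SA[0]=12  'aabafhcefg'
  #1 SA[1]=13  'abafhcefg'
  #2 SA[2]=10  'afaabafhcefg'
  #3 SA[3]=15  'afhcefg'
  #4 SA[4]=14  'bafhcefg'
  #5 SA[5]=18  'cefg'
  #6 SA[6]=7  'chgafaabafhcefg'
  #7 SA[7]=0  'dddehffchgafaabafhcefg'
  #8 SA[8]=1  'ddehffchgafaabafhcefg'
  #9 SA[9]=2  'dehffchgafaabafhcefg'
  #10 SA[10]=19  'efg'
  #11 SA[11]=3  'ehffchgafaabafhcefg'
  #12 SA[12]=11  'faabafhcefg'
  #13 SA[13]=6  'fchgafaabafhcefg'
  #14 SA[14]=5  'ffchgafaabafhcefg'
  #15 SA[15]=20  'fg'
  #16 SA[16]=16  'fhcefg'
  #17 SA[17]=21  'g'
  #18 SA[18]=9  'gafaabafhcefg'
  #19 SA[19]=17  'hcefg'
  #20 SA[20]=4  'hffchgafaabafhcefg'
  #21 SA[21]=8  'hgafaabafhcefg'

SA = [12, 13, 10, 15, 14, 18, 7, 0, 1, 2, 19, 3, 11, 6, 5, 20, 16, 21, 9, 17, 4, 8]
rank  pair      lcp
   1  s[12:],s[13:]  1  'a'
   2  s[13:],s[10:]  1  'a'
   3  s[10:],s[15:]  2  'af'
   4  s[15:],s[14:]  0  ''
   5  s[14:],s[18:]  0  ''
   6  s[18:],s[7:]  1  'c'
   7  s[7:],s[0:]  0  ''
   8  s[0:],s[1:]  2  'dd'
   9  s[1:],s[2:]  1  'd'
  10  s[2:],s[19:]  0  ''
  11  s[19:],s[3:]  1  'e'
  12  s[3:],s[11:]  0  ''
  13  s[11:],s[6:]  1  'f'
  14  s[6:],s[5:]  1  'f'
  15  s[5:],s[20:]  1  'f'
  16  s[20:],s[16:]  1  'f'
  17  s[16:],s[21:]  0  ''
  18  s[21:],s[9:]  1  'g'
  19  s[9:],s[17:]  0  ''
  20  s[17:],s[4:]  1  'h'
  21  s[4:],s[8:]  1  'h'

[0, 1, 1, 2, 0, 0, 1, 0, 2, 1, 0, 1, 0, 1, 1, 1, 1, 0, 1, 0, 1, 1]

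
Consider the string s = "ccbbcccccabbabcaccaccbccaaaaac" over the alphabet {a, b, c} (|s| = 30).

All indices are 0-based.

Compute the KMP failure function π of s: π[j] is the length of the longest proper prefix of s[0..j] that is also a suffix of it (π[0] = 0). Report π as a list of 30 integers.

[0, 1, 0, 0, 1, 2, 2, 2, 2, 0, 0, 0, 0, 0, 1, 0, 1, 2, 0, 1, 2, 3, 1, 2, 0, 0, 0, 0, 0, 1]

π[0] = 0
j=1 s[j]='c': π[1]=1 (border 'c')
j=2 s[j]='b': k: 1→0; π[2]=0 (border '')
j=3 s[j]='b': π[3]=0 (border '')
j=4 s[j]='c': π[4]=1 (border 'c')
j=5 s[j]='c': π[5]=2 (border 'cc')
j=6 s[j]='c': k: 2→1; π[6]=2 (border 'cc')
j=7 s[j]='c': k: 2→1; π[7]=2 (border 'cc')
j=8 s[j]='c': k: 2→1; π[8]=2 (border 'cc')
j=9 s[j]='a': k: 2→1→0; π[9]=0 (border '')
j=10 s[j]='b': π[10]=0 (border '')
j=11 s[j]='b': π[11]=0 (border '')
j=12 s[j]='a': π[12]=0 (border '')
j=13 s[j]='b': π[13]=0 (border '')
j=14 s[j]='c': π[14]=1 (border 'c')
j=15 s[j]='a': k: 1→0; π[15]=0 (border '')
j=16 s[j]='c': π[16]=1 (border 'c')
j=17 s[j]='c': π[17]=2 (border 'cc')
j=18 s[j]='a': k: 2→1→0; π[18]=0 (border '')
j=19 s[j]='c': π[19]=1 (border 'c')
j=20 s[j]='c': π[20]=2 (border 'cc')
j=21 s[j]='b': π[21]=3 (border 'ccb')
j=22 s[j]='c': k: 3→0; π[22]=1 (border 'c')
j=23 s[j]='c': π[23]=2 (border 'cc')
j=24 s[j]='a': k: 2→1→0; π[24]=0 (border '')
j=25 s[j]='a': π[25]=0 (border '')
j=26 s[j]='a': π[26]=0 (border '')
j=27 s[j]='a': π[27]=0 (border '')
j=28 s[j]='a': π[28]=0 (border '')
j=29 s[j]='c': π[29]=1 (border 'c')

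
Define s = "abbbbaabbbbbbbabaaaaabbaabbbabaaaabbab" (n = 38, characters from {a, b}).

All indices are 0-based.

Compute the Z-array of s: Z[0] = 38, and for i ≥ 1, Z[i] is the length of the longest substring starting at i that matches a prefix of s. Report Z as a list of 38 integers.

[38, 0, 0, 0, 0, 1, 5, 0, 0, 0, 0, 0, 0, 0, 2, 0, 1, 1, 1, 1, 3, 0, 0, 1, 4, 0, 0, 0, 2, 0, 1, 1, 1, 3, 0, 0, 2, 0]

Z[0]=38
i=1: fresh scan; Z[1]=0
i=2: fresh scan; Z[2]=0
i=3: fresh scan; Z[3]=0
i=4: fresh scan; Z[4]=0
i=5: fresh scan; Z[5]=1 scan→box=[5,6)
i=6: fresh scan; Z[6]=5 scan→box=[6,11)
i=7: min(r-i=4, Z[1]=0)=0; Z[7]=0
i=8: min(r-i=3, Z[2]=0)=0; Z[8]=0
i=9: min(r-i=2, Z[3]=0)=0; Z[9]=0
i=10: min(r-i=1, Z[4]=0)=0; Z[10]=0
i=11: fresh scan; Z[11]=0
i=12: fresh scan; Z[12]=0
i=13: fresh scan; Z[13]=0
i=14: fresh scan; Z[14]=2 scan→box=[14,16)
i=15: min(r-i=1, Z[1]=0)=0; Z[15]=0
i=16: fresh scan; Z[16]=1 scan→box=[16,17)
i=17: fresh scan; Z[17]=1 scan→box=[17,18)
i=18: fresh scan; Z[18]=1 scan→box=[18,19)
i=19: fresh scan; Z[19]=1 scan→box=[19,20)
i=20: fresh scan; Z[20]=3 scan→box=[20,23)
i=21: min(r-i=2, Z[1]=0)=0; Z[21]=0
i=22: min(r-i=1, Z[2]=0)=0; Z[22]=0
i=23: fresh scan; Z[23]=1 scan→box=[23,24)
i=24: fresh scan; Z[24]=4 scan→box=[24,28)
i=25: min(r-i=3, Z[1]=0)=0; Z[25]=0
i=26: min(r-i=2, Z[2]=0)=0; Z[26]=0
i=27: min(r-i=1, Z[3]=0)=0; Z[27]=0
i=28: fresh scan; Z[28]=2 scan→box=[28,30)
i=29: min(r-i=1, Z[1]=0)=0; Z[29]=0
i=30: fresh scan; Z[30]=1 scan→box=[30,31)
i=31: fresh scan; Z[31]=1 scan→box=[31,32)
i=32: fresh scan; Z[32]=1 scan→box=[32,33)
i=33: fresh scan; Z[33]=3 scan→box=[33,36)
i=34: min(r-i=2, Z[1]=0)=0; Z[34]=0
i=35: min(r-i=1, Z[2]=0)=0; Z[35]=0
i=36: fresh scan; Z[36]=2 scan→box=[36,38)
i=37: min(r-i=1, Z[1]=0)=0; Z[37]=0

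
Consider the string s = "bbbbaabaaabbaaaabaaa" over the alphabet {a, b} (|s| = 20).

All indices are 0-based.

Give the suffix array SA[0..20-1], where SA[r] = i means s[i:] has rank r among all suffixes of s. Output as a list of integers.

[19, 18, 17, 12, 13, 7, 14, 4, 8, 15, 5, 9, 16, 11, 6, 3, 10, 2, 1, 0]

rank→(start, suffix):
  0 → (19, 'a')
  1 → (18, 'aa')
  2 → (17, 'aaa')
  3 → (12, 'aaaabaaa')
  4 → (13, 'aaabaaa')
  5 → (7, 'aaabbaaaabaaa')
  6 → (14, 'aabaaa')
  7 → (4, 'aabaaabbaaaabaaa')
  8 → (8, 'aabbaaaabaaa')
  9 → (15, 'abaaa')
  10 → (5, 'abaaabbaaaabaaa')
  11 → (9, 'abbaaaabaaa')
  12 → (16, 'baaa')
  13 → (11, 'baaaabaaa')
  14 → (6, 'baaabbaaaabaaa')
  15 → (3, 'baabaaabbaaaabaaa')
  16 → (10, 'bbaaaabaaa')
  17 → (2, 'bbaabaaabbaaaabaaa')
  18 → (1, 'bbbaabaaabbaaaabaaa')
  19 → (0, 'bbbbaabaaabbaaaabaaa')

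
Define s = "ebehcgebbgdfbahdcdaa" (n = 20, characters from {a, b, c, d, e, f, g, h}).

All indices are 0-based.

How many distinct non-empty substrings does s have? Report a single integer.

197

rank→(start, suffix):
  0 → (19, 'a')
  1 → (18, 'aa')
  2 → (13, 'ahdcdaa')
  3 → (12, 'bahdcdaa')
  4 → (7, 'bbgdfbahdcdaa')
  5 → (1, 'behcgebbgdfbahdcdaa')
  6 → (8, 'bgdfbahdcdaa')
  7 → (16, 'cdaa')
  8 → (4, 'cgebbgdfbahdcdaa')
  9 → (17, 'daa')
  10 → (15, 'dcdaa')
  11 → (10, 'dfbahdcdaa')
  12 → (6, 'ebbgdfbahdcdaa')
  13 → (0, 'ebehcgebbgdfbahdcdaa')
  14 → (2, 'ehcgebbgdfbahdcdaa')
  15 → (11, 'fbahdcdaa')
  16 → (9, 'gdfbahdcdaa')
  17 → (5, 'gebbgdfbahdcdaa')
  18 → (3, 'hcgebbgdfbahdcdaa')
  19 → (14, 'hdcdaa')

SA = [19, 18, 13, 12, 7, 1, 8, 16, 4, 17, 15, 10, 6, 0, 2, 11, 9, 5, 3, 14]
[i] adj suffixes → lcp
  [1] 19/18 → 1 ('a')
  [2] 18/13 → 1 ('a')
  [3] 13/12 → 0 ('')
  [4] 12/7 → 1 ('b')
  [5] 7/1 → 1 ('b')
  [6] 1/8 → 1 ('b')
  [7] 8/16 → 0 ('')
  [8] 16/4 → 1 ('c')
  [9] 4/17 → 0 ('')
  [10] 17/15 → 1 ('d')
  [11] 15/10 → 1 ('d')
  [12] 10/6 → 0 ('')
  [13] 6/0 → 2 ('eb')
  [14] 0/2 → 1 ('e')
  [15] 2/11 → 0 ('')
  [16] 11/9 → 0 ('')
  [17] 9/5 → 1 ('g')
  [18] 5/3 → 0 ('')
  [19] 3/14 → 1 ('h')

n(n+1)/2 = 20·21/2 = 210
Σ LCP = 0 + 1 + 1 + 0 + 1 + 1 + 1 + 0 + 1 + 0 + 1 + 1 + 0 + 2 + 1 + 0 + 0 + 1 + 0 + 1 = 13
distinct = 210 − 13 = 197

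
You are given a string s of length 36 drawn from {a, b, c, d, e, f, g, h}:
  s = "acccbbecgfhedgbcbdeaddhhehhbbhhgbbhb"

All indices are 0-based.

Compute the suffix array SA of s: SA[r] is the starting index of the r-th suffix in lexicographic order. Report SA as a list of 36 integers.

[0, 19, 35, 4, 32, 27, 14, 16, 5, 33, 28, 3, 15, 2, 1, 7, 20, 17, 12, 21, 18, 6, 11, 24, 9, 31, 13, 8, 34, 26, 10, 23, 30, 25, 22, 29]

sorted suffixes:
  #0 SA[0]=0  'acccbbecgfhedgbcbdeaddhhehhbbhhgbbhb'
  #1 SA[1]=19  'addhhehhbbhhgbbhb'
  #2 SA[2]=35  'b'
  #3 SA[3]=4  'bbecgfhedgbcbdeaddhhehhbbhhgbbhb'
  #4 SA[4]=32  'bbhb'
  #5 SA[5]=27  'bbhhgbbhb'
  #6 SA[6]=14  'bcbdeaddhhehhbbhhgbbhb'
  #7 SA[7]=16  'bdeaddhhehhbbhhgbbhb'
  #8 SA[8]=5  'becgfhedgbcbdeaddhhehhbbhhgbbhb'
  #9 SA[9]=33  'bhb'
  #10 SA[10]=28  'bhhgbbhb'
  #11 SA[11]=3  'cbbecgfhedgbcbdeaddhhehhbbhhgbbhb'
  #12 SA[12]=15  'cbdeaddhhehhbbhhgbbhb'
  #13 SA[13]=2  'ccbbecgfhedgbcbdeaddhhehhbbhhgbbhb'
  #14 SA[14]=1  'cccbbecgfhedgbcbdeaddhhehhbbhhgbbhb'
  #15 SA[15]=7  'cgfhedgbcbdeaddhhehhbbhhgbbhb'
  #16 SA[16]=20  'ddhhehhbbhhgbbhb'
  #17 SA[17]=17  'deaddhhehhbbhhgbbhb'
  #18 SA[18]=12  'dgbcbdeaddhhehhbbhhgbbhb'
  #19 SA[19]=21  'dhhehhbbhhgbbhb'
  #20 SA[20]=18  'eaddhhehhbbhhgbbhb'
  #21 SA[21]=6  'ecgfhedgbcbdeaddhhehhbbhhgbbhb'
  #22 SA[22]=11  'edgbcbdeaddhhehhbbhhgbbhb'
  #23 SA[23]=24  'ehhbbhhgbbhb'
  #24 SA[24]=9  'fhedgbcbdeaddhhehhbbhhgbbhb'
  #25 SA[25]=31  'gbbhb'
  #26 SA[26]=13  'gbcbdeaddhhehhbbhhgbbhb'
  #27 SA[27]=8  'gfhedgbcbdeaddhhehhbbhhgbbhb'
  #28 SA[28]=34  'hb'
  #29 SA[29]=26  'hbbhhgbbhb'
  #30 SA[30]=10  'hedgbcbdeaddhhehhbbhhgbbhb'
  #31 SA[31]=23  'hehhbbhhgbbhb'
  #32 SA[32]=30  'hgbbhb'
  #33 SA[33]=25  'hhbbhhgbbhb'
  #34 SA[34]=22  'hhehhbbhhgbbhb'
  #35 SA[35]=29  'hhgbbhb'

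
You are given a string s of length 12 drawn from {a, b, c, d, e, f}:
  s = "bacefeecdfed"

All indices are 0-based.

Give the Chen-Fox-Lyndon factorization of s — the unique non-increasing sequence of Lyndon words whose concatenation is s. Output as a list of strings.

emit factor 1: 'b' (i=0, period=1)
emit factor 2: 'acefeecdfed' (i=1, period=11)

["b", "acefeecdfed"]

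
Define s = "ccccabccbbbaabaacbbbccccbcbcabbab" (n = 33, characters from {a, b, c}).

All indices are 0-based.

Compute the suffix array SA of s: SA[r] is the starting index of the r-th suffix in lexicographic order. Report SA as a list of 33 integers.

[11, 14, 31, 12, 28, 4, 15, 32, 10, 13, 30, 9, 29, 8, 17, 18, 26, 24, 5, 19, 27, 3, 7, 16, 25, 23, 2, 6, 22, 1, 21, 0, 20]

rank | idx | suffix
   0 |  11 | aabaacbbbccccbcbcabbab
   1 |  14 | aacbbbccccbcbcabbab
   2 |  31 | ab
   3 |  12 | abaacbbbccccbcbcabbab
   4 |  28 | abbab
   5 |   4 | abccbbbaabaacbbbccccbcbcabbab
   6 |  15 | acbbbccccbcbcabbab
   7 |  32 | b
   8 |  10 | baabaacbbbccccbcbcabbab
   9 |  13 | baacbbbccccbcbcabbab
  10 |  30 | bab
  11 |   9 | bbaabaacbbbccccbcbcabbab
  12 |  29 | bbab
  13 |   8 | bbbaabaacbbbccccbcbcabbab
  14 |  17 | bbbccccbcbcabbab
  15 |  18 | bbccccbcbcabbab
  16 |  26 | bcabbab
  17 |  24 | bcbcabbab
  18 |   5 | bccbbbaabaacbbbccccbcbcabbab
  19 |  19 | bccccbcbcabbab
  20 |  27 | cabbab
  21 |   3 | cabccbbbaabaacbbbccccbcbcabbab
  22 |   7 | cbbbaabaacbbbccccbcbcabbab
  23 |  16 | cbbbccccbcbcabbab
  24 |  25 | cbcabbab
  25 |  23 | cbcbcabbab
  26 |   2 | ccabccbbbaabaacbbbccccbcbcabbab
  27 |   6 | ccbbbaabaacbbbccccbcbcabbab
  28 |  22 | ccbcbcabbab
  29 |   1 | cccabccbbbaabaacbbbccccbcbcabbab
  30 |  21 | cccbcbcabbab
  31 |   0 | ccccabccbbbaabaacbbbccccbcbcabbab
  32 |  20 | ccccbcbcabbab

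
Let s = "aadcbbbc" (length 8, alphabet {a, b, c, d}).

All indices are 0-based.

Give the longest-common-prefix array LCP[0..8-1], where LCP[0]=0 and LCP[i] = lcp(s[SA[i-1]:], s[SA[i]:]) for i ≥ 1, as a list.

sorted suffixes:
  #0 SA[0]=0  'aadcbbbc'
  #1 SA[1]=1  'adcbbbc'
  #2 SA[2]=4  'bbbc'
  #3 SA[3]=5  'bbc'
  #4 SA[4]=6  'bc'
  #5 SA[5]=7  'c'
  #6 SA[6]=3  'cbbbc'
  #7 SA[7]=2  'dcbbbc'

SA = [0, 1, 4, 5, 6, 7, 3, 2]
rank  pair      lcp
   1  s[0:],s[1:]  1  'a'
   2  s[1:],s[4:]  0  ''
   3  s[4:],s[5:]  2  'bb'
   4  s[5:],s[6:]  1  'b'
   5  s[6:],s[7:]  0  ''
   6  s[7:],s[3:]  1  'c'
   7  s[3:],s[2:]  0  ''

[0, 1, 0, 2, 1, 0, 1, 0]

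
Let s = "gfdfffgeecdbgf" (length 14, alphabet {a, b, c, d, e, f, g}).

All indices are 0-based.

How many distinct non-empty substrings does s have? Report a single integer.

rank | idx | suffix
   0 |  11 | bgf
   1 |   9 | cdbgf
   2 |  10 | dbgf
   3 |   2 | dfffgeecdbgf
   4 |   8 | ecdbgf
   5 |   7 | eecdbgf
   6 |  13 | f
   7 |   1 | fdfffgeecdbgf
   8 |   3 | fffgeecdbgf
   9 |   4 | ffgeecdbgf
  10 |   5 | fgeecdbgf
  11 |   6 | geecdbgf
  12 |  12 | gf
  13 |   0 | gfdfffgeecdbgf

SA = [11, 9, 10, 2, 8, 7, 13, 1, 3, 4, 5, 6, 12, 0]
i: (SA[i-1],SA[i]) lcp shared
  1: (11,9) 0 ''
  2: (9,10) 0 ''
  3: (10,2) 1 'd'
  4: (2,8) 0 ''
  5: (8,7) 1 'e'
  6: (7,13) 0 ''
  7: (13,1) 1 'f'
  8: (1,3) 1 'f'
  9: (3,4) 2 'ff'
  10: (4,5) 1 'f'
  11: (5,6) 0 ''
  12: (6,12) 1 'g'
  13: (12,0) 2 'gf'

n(n+1)/2 = 14·15/2 = 105
Σ LCP = 0 + 0 + 0 + 1 + 0 + 1 + 0 + 1 + 1 + 2 + 1 + 0 + 1 + 2 = 10
distinct = 105 − 10 = 95

95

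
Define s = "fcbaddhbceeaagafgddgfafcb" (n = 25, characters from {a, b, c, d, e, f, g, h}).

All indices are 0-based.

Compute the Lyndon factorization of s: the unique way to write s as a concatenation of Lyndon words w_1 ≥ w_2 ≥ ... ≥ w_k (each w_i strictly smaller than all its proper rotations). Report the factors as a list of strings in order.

emit factor 1: 'f' (i=0, period=1)
emit factor 2: 'c' (i=1, period=1)
emit factor 3: 'b' (i=2, period=1)
emit factor 4: 'addhbcee' (i=3, period=8)
emit factor 5: 'aagafgddgfafcb' (i=11, period=14)

["f", "c", "b", "addhbcee", "aagafgddgfafcb"]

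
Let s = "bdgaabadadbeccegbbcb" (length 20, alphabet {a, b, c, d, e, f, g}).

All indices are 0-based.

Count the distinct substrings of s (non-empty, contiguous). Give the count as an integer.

195

rank | idx | suffix
   0 |   3 | aabadadbeccegbbcb
   1 |   4 | abadadbeccegbbcb
   2 |   6 | adadbeccegbbcb
   3 |   8 | adbeccegbbcb
   4 |  19 | b
   5 |   5 | badadbeccegbbcb
   6 |  16 | bbcb
   7 |  17 | bcb
   8 |   0 | bdgaabadadbeccegbbcb
   9 |  10 | beccegbbcb
  10 |  18 | cb
  11 |  12 | ccegbbcb
  12 |  13 | cegbbcb
  13 |   7 | dadbeccegbbcb
  14 |   9 | dbeccegbbcb
  15 |   1 | dgaabadadbeccegbbcb
  16 |  11 | eccegbbcb
  17 |  14 | egbbcb
  18 |   2 | gaabadadbeccegbbcb
  19 |  15 | gbbcb

SA = [3, 4, 6, 8, 19, 5, 16, 17, 0, 10, 18, 12, 13, 7, 9, 1, 11, 14, 2, 15]
i: (SA[i-1],SA[i]) lcp shared
  1: (3,4) 1 'a'
  2: (4,6) 1 'a'
  3: (6,8) 2 'ad'
  4: (8,19) 0 ''
  5: (19,5) 1 'b'
  6: (5,16) 1 'b'
  7: (16,17) 1 'b'
  8: (17,0) 1 'b'
  9: (0,10) 1 'b'
  10: (10,18) 0 ''
  11: (18,12) 1 'c'
  12: (12,13) 1 'c'
  13: (13,7) 0 ''
  14: (7,9) 1 'd'
  15: (9,1) 1 'd'
  16: (1,11) 0 ''
  17: (11,14) 1 'e'
  18: (14,2) 0 ''
  19: (2,15) 1 'g'

n(n+1)/2 = 20·21/2 = 210
Σ LCP = 0 + 1 + 1 + 2 + 0 + 1 + 1 + 1 + 1 + 1 + 0 + 1 + 1 + 0 + 1 + 1 + 0 + 1 + 0 + 1 = 15
distinct = 210 − 15 = 195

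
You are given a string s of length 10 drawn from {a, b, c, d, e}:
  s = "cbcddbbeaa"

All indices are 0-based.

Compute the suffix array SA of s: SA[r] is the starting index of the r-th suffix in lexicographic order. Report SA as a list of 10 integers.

rank→(start, suffix):
  0 → (9, 'a')
  1 → (8, 'aa')
  2 → (5, 'bbeaa')
  3 → (1, 'bcddbbeaa')
  4 → (6, 'beaa')
  5 → (0, 'cbcddbbeaa')
  6 → (2, 'cddbbeaa')
  7 → (4, 'dbbeaa')
  8 → (3, 'ddbbeaa')
  9 → (7, 'eaa')

[9, 8, 5, 1, 6, 0, 2, 4, 3, 7]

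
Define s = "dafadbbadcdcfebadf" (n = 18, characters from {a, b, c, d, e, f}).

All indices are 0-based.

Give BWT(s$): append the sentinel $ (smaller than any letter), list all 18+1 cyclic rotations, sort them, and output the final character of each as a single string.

rank  rotation             last
    0  $dafadbbadcdcfebadf  f
    1  adbbadcdcfebadf$daf  f
    2  adcdcfebadf$dafadbb  b
    3  adf$dafadbbadcdcfeb  b
    4  afadbbadcdcfebadf$d  d
    5  badcdcfebadf$dafadb  b
    6  badf$dafadbbadcdcfe  e
    7  bbadcdcfebadf$dafad  d
    8  cdcfebadf$dafadbbad  d
    9  cfebadf$dafadbbadcd  d
   10  dafadbbadcdcfebadf$  $
   11  dbbadcdcfebadf$dafa  a
   12  dcdcfebadf$dafadbba  a
   13  dcfebadf$dafadbbadc  c
   14  df$dafadbbadcdcfeba  a
   15  ebadf$dafadbbadcdcf  f
   16  f$dafadbbadcdcfebad  d
   17  fadbbadcdcfebadf$da  a
   18  febadf$dafadbbadcdc  c

ffbbdbeddd$aacafdac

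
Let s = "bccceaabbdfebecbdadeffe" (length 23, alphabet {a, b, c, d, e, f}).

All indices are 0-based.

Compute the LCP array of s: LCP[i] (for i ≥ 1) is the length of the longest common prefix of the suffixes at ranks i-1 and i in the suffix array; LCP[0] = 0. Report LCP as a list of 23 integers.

[0, 1, 1, 0, 1, 1, 2, 1, 0, 1, 2, 1, 0, 1, 1, 0, 1, 1, 1, 1, 0, 2, 1]

sorted suffixes:
  #0 SA[0]=5  'aabbdfebecbdadeffe'
  #1 SA[1]=6  'abbdfebecbdadeffe'
  #2 SA[2]=17  'adeffe'
  #3 SA[3]=7  'bbdfebecbdadeffe'
  #4 SA[4]=0  'bccceaabbdfebecbdadeffe'
  #5 SA[5]=15  'bdadeffe'
  #6 SA[6]=8  'bdfebecbdadeffe'
  #7 SA[7]=12  'becbdadeffe'
  #8 SA[8]=14  'cbdadeffe'
  #9 SA[9]=1  'ccceaabbdfebecbdadeffe'
  #10 SA[10]=2  'cceaabbdfebecbdadeffe'
  #11 SA[11]=3  'ceaabbdfebecbdadeffe'
  #12 SA[12]=16  'dadeffe'
  #13 SA[13]=18  'deffe'
  #14 SA[14]=9  'dfebecbdadeffe'
  #15 SA[15]=22  'e'
  #16 SA[16]=4  'eaabbdfebecbdadeffe'
  #17 SA[17]=11  'ebecbdadeffe'
  #18 SA[18]=13  'ecbdadeffe'
  #19 SA[19]=19  'effe'
  #20 SA[20]=21  'fe'
  #21 SA[21]=10  'febecbdadeffe'
  #22 SA[22]=20  'ffe'

SA = [5, 6, 17, 7, 0, 15, 8, 12, 14, 1, 2, 3, 16, 18, 9, 22, 4, 11, 13, 19, 21, 10, 20]
rank  pair      lcp
   1  s[5:],s[6:]  1  'a'
   2  s[6:],s[17:]  1  'a'
   3  s[17:],s[7:]  0  ''
   4  s[7:],s[0:]  1  'b'
   5  s[0:],s[15:]  1  'b'
   6  s[15:],s[8:]  2  'bd'
   7  s[8:],s[12:]  1  'b'
   8  s[12:],s[14:]  0  ''
   9  s[14:],s[1:]  1  'c'
  10  s[1:],s[2:]  2  'cc'
  11  s[2:],s[3:]  1  'c'
  12  s[3:],s[16:]  0  ''
  13  s[16:],s[18:]  1  'd'
  14  s[18:],s[9:]  1  'd'
  15  s[9:],s[22:]  0  ''
  16  s[22:],s[4:]  1  'e'
  17  s[4:],s[11:]  1  'e'
  18  s[11:],s[13:]  1  'e'
  19  s[13:],s[19:]  1  'e'
  20  s[19:],s[21:]  0  ''
  21  s[21:],s[10:]  2  'fe'
  22  s[10:],s[20:]  1  'f'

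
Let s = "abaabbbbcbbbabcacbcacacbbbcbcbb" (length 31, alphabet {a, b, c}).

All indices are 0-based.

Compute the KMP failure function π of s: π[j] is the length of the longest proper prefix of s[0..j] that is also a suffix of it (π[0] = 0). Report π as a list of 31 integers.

π[0] = 0
j=1 s[j]='b': π[1]=0 (border '')
j=2 s[j]='a': π[2]=1 (border 'a')
j=3 s[j]='a': k: 1→0; π[3]=1 (border 'a')
j=4 s[j]='b': π[4]=2 (border 'ab')
j=5 s[j]='b': k: 2→0; π[5]=0 (border '')
j=6 s[j]='b': π[6]=0 (border '')
j=7 s[j]='b': π[7]=0 (border '')
j=8 s[j]='c': π[8]=0 (border '')
j=9 s[j]='b': π[9]=0 (border '')
j=10 s[j]='b': π[10]=0 (border '')
j=11 s[j]='b': π[11]=0 (border '')
j=12 s[j]='a': π[12]=1 (border 'a')
j=13 s[j]='b': π[13]=2 (border 'ab')
j=14 s[j]='c': k: 2→0; π[14]=0 (border '')
j=15 s[j]='a': π[15]=1 (border 'a')
j=16 s[j]='c': k: 1→0; π[16]=0 (border '')
j=17 s[j]='b': π[17]=0 (border '')
j=18 s[j]='c': π[18]=0 (border '')
j=19 s[j]='a': π[19]=1 (border 'a')
j=20 s[j]='c': k: 1→0; π[20]=0 (border '')
j=21 s[j]='a': π[21]=1 (border 'a')
j=22 s[j]='c': k: 1→0; π[22]=0 (border '')
j=23 s[j]='b': π[23]=0 (border '')
j=24 s[j]='b': π[24]=0 (border '')
j=25 s[j]='b': π[25]=0 (border '')
j=26 s[j]='c': π[26]=0 (border '')
j=27 s[j]='b': π[27]=0 (border '')
j=28 s[j]='c': π[28]=0 (border '')
j=29 s[j]='b': π[29]=0 (border '')
j=30 s[j]='b': π[30]=0 (border '')

[0, 0, 1, 1, 2, 0, 0, 0, 0, 0, 0, 0, 1, 2, 0, 1, 0, 0, 0, 1, 0, 1, 0, 0, 0, 0, 0, 0, 0, 0, 0]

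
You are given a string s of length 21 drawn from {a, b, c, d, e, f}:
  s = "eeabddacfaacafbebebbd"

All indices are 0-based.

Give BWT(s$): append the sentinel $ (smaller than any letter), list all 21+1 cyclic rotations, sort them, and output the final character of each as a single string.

rank  rotation                last
    0  $eeabddacfaacafbebebbd  d
    1  aacafbebebbd$eeabddacf  f
    2  abddacfaacafbebebbd$ee  e
    3  acafbebebbd$eeabddacfa  a
    4  acfaacafbebebbd$eeabdd  d
    5  afbebebbd$eeabddacfaac  c
    6  bbd$eeabddacfaacafbebe  e
    7  bd$eeabddacfaacafbebeb  b
    8  bddacfaacafbebebbd$eea  a
    9  bebbd$eeabddacfaacafbe  e
   10  bebebbd$eeabddacfaacaf  f
   11  cafbebebbd$eeabddacfaa  a
   12  cfaacafbebebbd$eeabdda  a
   13  d$eeabddacfaacafbebebb  b
   14  dacfaacafbebebbd$eeabd  d
   15  ddacfaacafbebebbd$eeab  b
   16  eabddacfaacafbebebbd$e  e
   17  ebbd$eeabddacfaacafbeb  b
   18  ebebbd$eeabddacfaacafb  b
   19  eeabddacfaacafbebebbd$  $
   20  faacafbebebbd$eeabddac  c
   21  fbebebbd$eeabddacfaaca  a

dfeadcebaefaabdbebb$ca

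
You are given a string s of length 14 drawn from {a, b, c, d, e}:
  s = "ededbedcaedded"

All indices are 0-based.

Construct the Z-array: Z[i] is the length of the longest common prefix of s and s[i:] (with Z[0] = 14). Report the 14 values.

[14, 0, 2, 0, 0, 2, 0, 0, 0, 2, 0, 0, 2, 0]

Z[0]=14
i=1: i≥r, start 0; Z[1]=0
i=2: i≥r, start 0; Z[2]=2 grow→box=[2,4)
i=3: min(r-i=1, Z[1]=0)=0; Z[3]=0
i=4: i≥r, start 0; Z[4]=0
i=5: i≥r, start 0; Z[5]=2 grow→box=[5,7)
i=6: min(r-i=1, Z[1]=0)=0; Z[6]=0
i=7: i≥r, start 0; Z[7]=0
i=8: i≥r, start 0; Z[8]=0
i=9: i≥r, start 0; Z[9]=2 grow→box=[9,11)
i=10: min(r-i=1, Z[1]=0)=0; Z[10]=0
i=11: i≥r, start 0; Z[11]=0
i=12: i≥r, start 0; Z[12]=2 grow→box=[12,14)
i=13: min(r-i=1, Z[1]=0)=0; Z[13]=0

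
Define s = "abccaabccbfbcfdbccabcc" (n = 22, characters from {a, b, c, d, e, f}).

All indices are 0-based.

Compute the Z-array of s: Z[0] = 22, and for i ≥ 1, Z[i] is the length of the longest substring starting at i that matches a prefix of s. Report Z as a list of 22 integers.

[22, 0, 0, 0, 1, 4, 0, 0, 0, 0, 0, 0, 0, 0, 0, 0, 0, 0, 4, 0, 0, 0]

Z[0]=22
i=1: fresh scan; Z[1]=0
i=2: fresh scan; Z[2]=0
i=3: fresh scan; Z[3]=0
i=4: fresh scan; Z[4]=1 extend→box=[4,5)
i=5: fresh scan; Z[5]=4 extend→box=[5,9)
i=6: min(r-i=3, Z[1]=0)=0; Z[6]=0
i=7: min(r-i=2, Z[2]=0)=0; Z[7]=0
i=8: min(r-i=1, Z[3]=0)=0; Z[8]=0
i=9: fresh scan; Z[9]=0
i=10: fresh scan; Z[10]=0
i=11: fresh scan; Z[11]=0
i=12: fresh scan; Z[12]=0
i=13: fresh scan; Z[13]=0
i=14: fresh scan; Z[14]=0
i=15: fresh scan; Z[15]=0
i=16: fresh scan; Z[16]=0
i=17: fresh scan; Z[17]=0
i=18: fresh scan; Z[18]=4 extend→box=[18,22)
i=19: min(r-i=3, Z[1]=0)=0; Z[19]=0
i=20: min(r-i=2, Z[2]=0)=0; Z[20]=0
i=21: min(r-i=1, Z[3]=0)=0; Z[21]=0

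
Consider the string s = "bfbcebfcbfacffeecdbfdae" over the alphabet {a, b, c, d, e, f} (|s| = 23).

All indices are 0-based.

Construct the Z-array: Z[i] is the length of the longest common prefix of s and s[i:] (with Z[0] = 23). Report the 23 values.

[23, 0, 1, 0, 0, 2, 0, 0, 2, 0, 0, 0, 0, 0, 0, 0, 0, 0, 2, 0, 0, 0, 0]

Z[0]=23
i=1: outside box; Z[1]=0
i=2: outside box; Z[2]=1 extend→box=[2,3)
i=3: outside box; Z[3]=0
i=4: outside box; Z[4]=0
i=5: outside box; Z[5]=2 extend→box=[5,7)
i=6: min(r-i=1, Z[1]=0)=0; Z[6]=0
i=7: outside box; Z[7]=0
i=8: outside box; Z[8]=2 extend→box=[8,10)
i=9: min(r-i=1, Z[1]=0)=0; Z[9]=0
i=10: outside box; Z[10]=0
i=11: outside box; Z[11]=0
i=12: outside box; Z[12]=0
i=13: outside box; Z[13]=0
i=14: outside box; Z[14]=0
i=15: outside box; Z[15]=0
i=16: outside box; Z[16]=0
i=17: outside box; Z[17]=0
i=18: outside box; Z[18]=2 extend→box=[18,20)
i=19: min(r-i=1, Z[1]=0)=0; Z[19]=0
i=20: outside box; Z[20]=0
i=21: outside box; Z[21]=0
i=22: outside box; Z[22]=0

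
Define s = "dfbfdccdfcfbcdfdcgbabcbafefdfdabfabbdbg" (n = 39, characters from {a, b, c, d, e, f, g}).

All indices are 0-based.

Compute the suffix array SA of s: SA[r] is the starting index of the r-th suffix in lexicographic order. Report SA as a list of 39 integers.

sorted suffixes:
  #0 SA[0]=33  'abbdbg'
  #1 SA[1]=19  'abcbafefdfdabfabbdbg'
  #2 SA[2]=30  'abfabbdbg'
  #3 SA[3]=23  'afefdfdabfabbdbg'
  #4 SA[4]=18  'babcbafefdfdabfabbdbg'
  #5 SA[5]=22  'bafefdfdabfabbdbg'
  #6 SA[6]=34  'bbdbg'
  #7 SA[7]=20  'bcbafefdfdabfabbdbg'
  #8 SA[8]=11  'bcdfdcgbabcbafefdfdabfabbdbg'
  #9 SA[9]=35  'bdbg'
  #10 SA[10]=31  'bfabbdbg'
  #11 SA[11]=2  'bfdccdfcfbcdfdcgbabcbafefdfdabfabbdbg'
  #12 SA[12]=37  'bg'
  #13 SA[13]=21  'cbafefdfdabfabbdbg'
  #14 SA[14]=5  'ccdfcfbcdfdcgbabcbafefdfdabfabbdbg'
  #15 SA[15]=6  'cdfcfbcdfdcgbabcbafefdfdabfabbdbg'
  #16 SA[16]=12  'cdfdcgbabcbafefdfdabfabbdbg'
  #17 SA[17]=9  'cfbcdfdcgbabcbafefdfdabfabbdbg'
  #18 SA[18]=16  'cgbabcbafefdfdabfabbdbg'
  #19 SA[19]=29  'dabfabbdbg'
  #20 SA[20]=36  'dbg'
  #21 SA[21]=4  'dccdfcfbcdfdcgbabcbafefdfdabfabbdbg'
  #22 SA[22]=15  'dcgbabcbafefdfdabfabbdbg'
  #23 SA[23]=0  'dfbfdccdfcfbcdfdcgbabcbafefdfdabfabbdbg'
  #24 SA[24]=7  'dfcfbcdfdcgbabcbafefdfdabfabbdbg'
  #25 SA[25]=27  'dfdabfabbdbg'
  #26 SA[26]=13  'dfdcgbabcbafefdfdabfabbdbg'
  #27 SA[27]=25  'efdfdabfabbdbg'
  #28 SA[28]=32  'fabbdbg'
  #29 SA[29]=10  'fbcdfdcgbabcbafefdfdabfabbdbg'
  #30 SA[30]=1  'fbfdccdfcfbcdfdcgbabcbafefdfdabfabbdbg'
  #31 SA[31]=8  'fcfbcdfdcgbabcbafefdfdabfabbdbg'
  #32 SA[32]=28  'fdabfabbdbg'
  #33 SA[33]=3  'fdccdfcfbcdfdcgbabcbafefdfdabfabbdbg'
  #34 SA[34]=14  'fdcgbabcbafefdfdabfabbdbg'
  #35 SA[35]=26  'fdfdabfabbdbg'
  #36 SA[36]=24  'fefdfdabfabbdbg'
  #37 SA[37]=38  'g'
  #38 SA[38]=17  'gbabcbafefdfdabfabbdbg'

[33, 19, 30, 23, 18, 22, 34, 20, 11, 35, 31, 2, 37, 21, 5, 6, 12, 9, 16, 29, 36, 4, 15, 0, 7, 27, 13, 25, 32, 10, 1, 8, 28, 3, 14, 26, 24, 38, 17]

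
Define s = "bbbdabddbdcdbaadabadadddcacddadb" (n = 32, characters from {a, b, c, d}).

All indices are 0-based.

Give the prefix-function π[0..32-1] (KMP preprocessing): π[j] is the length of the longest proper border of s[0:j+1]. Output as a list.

π[0] = 0
j=1 s[j]='b': π[1]=1 (border 'b')
j=2 s[j]='b': π[2]=2 (border 'bb')
j=3 s[j]='d': k: 2→1→0; π[3]=0 (border '')
j=4 s[j]='a': π[4]=0 (border '')
j=5 s[j]='b': π[5]=1 (border 'b')
j=6 s[j]='d': k: 1→0; π[6]=0 (border '')
j=7 s[j]='d': π[7]=0 (border '')
j=8 s[j]='b': π[8]=1 (border 'b')
j=9 s[j]='d': k: 1→0; π[9]=0 (border '')
j=10 s[j]='c': π[10]=0 (border '')
j=11 s[j]='d': π[11]=0 (border '')
j=12 s[j]='b': π[12]=1 (border 'b')
j=13 s[j]='a': k: 1→0; π[13]=0 (border '')
j=14 s[j]='a': π[14]=0 (border '')
j=15 s[j]='d': π[15]=0 (border '')
j=16 s[j]='a': π[16]=0 (border '')
j=17 s[j]='b': π[17]=1 (border 'b')
j=18 s[j]='a': k: 1→0; π[18]=0 (border '')
j=19 s[j]='d': π[19]=0 (border '')
j=20 s[j]='a': π[20]=0 (border '')
j=21 s[j]='d': π[21]=0 (border '')
j=22 s[j]='d': π[22]=0 (border '')
j=23 s[j]='d': π[23]=0 (border '')
j=24 s[j]='c': π[24]=0 (border '')
j=25 s[j]='a': π[25]=0 (border '')
j=26 s[j]='c': π[26]=0 (border '')
j=27 s[j]='d': π[27]=0 (border '')
j=28 s[j]='d': π[28]=0 (border '')
j=29 s[j]='a': π[29]=0 (border '')
j=30 s[j]='d': π[30]=0 (border '')
j=31 s[j]='b': π[31]=1 (border 'b')

[0, 1, 2, 0, 0, 1, 0, 0, 1, 0, 0, 0, 1, 0, 0, 0, 0, 1, 0, 0, 0, 0, 0, 0, 0, 0, 0, 0, 0, 0, 0, 1]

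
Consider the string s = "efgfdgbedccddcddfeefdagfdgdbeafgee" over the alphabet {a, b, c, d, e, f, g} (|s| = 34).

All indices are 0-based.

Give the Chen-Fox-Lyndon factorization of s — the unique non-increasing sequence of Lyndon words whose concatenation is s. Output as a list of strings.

["efgf", "dg", "bedccddcddfeefd", "agfdgdbe", "afgee"]

emit factor 1: 'efgf' (i=0, period=4)
emit factor 2: 'dg' (i=4, period=2)
emit factor 3: 'bedccddcddfeefd' (i=6, period=15)
emit factor 4: 'agfdgdbe' (i=21, period=8)
emit factor 5: 'afgee' (i=29, period=5)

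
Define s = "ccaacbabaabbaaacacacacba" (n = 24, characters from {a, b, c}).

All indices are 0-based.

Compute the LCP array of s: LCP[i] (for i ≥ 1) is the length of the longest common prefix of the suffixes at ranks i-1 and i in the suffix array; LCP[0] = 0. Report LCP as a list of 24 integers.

[0, 1, 2, 2, 3, 1, 2, 1, 6, 4, 2, 4, 0, 2, 3, 2, 1, 0, 2, 5, 3, 1, 3, 1]

sorted suffixes:
  #0 SA[0]=23  'a'
  #1 SA[1]=12  'aaacacacacba'
  #2 SA[2]=8  'aabbaaacacacacba'
  #3 SA[3]=13  'aacacacacba'
  #4 SA[4]=2  'aacbabaabbaaacacacacba'
  #5 SA[5]=6  'abaabbaaacacacacba'
  #6 SA[6]=9  'abbaaacacacacba'
  #7 SA[7]=14  'acacacacba'
  #8 SA[8]=16  'acacacba'
  #9 SA[9]=18  'acacba'
  #10 SA[10]=20  'acba'
  #11 SA[11]=3  'acbabaabbaaacacacacba'
  #12 SA[12]=22  'ba'
  #13 SA[13]=11  'baaacacacacba'
  #14 SA[14]=7  'baabbaaacacacacba'
  #15 SA[15]=5  'babaabbaaacacacacba'
  #16 SA[16]=10  'bbaaacacacacba'
  #17 SA[17]=1  'caacbabaabbaaacacacacba'
  #18 SA[18]=15  'cacacacba'
  #19 SA[19]=17  'cacacba'
  #20 SA[20]=19  'cacba'
  #21 SA[21]=21  'cba'
  #22 SA[22]=4  'cbabaabbaaacacacacba'
  #23 SA[23]=0  'ccaacbabaabbaaacacacacba'

SA = [23, 12, 8, 13, 2, 6, 9, 14, 16, 18, 20, 3, 22, 11, 7, 5, 10, 1, 15, 17, 19, 21, 4, 0]
[i] adj suffixes → lcp
  [1] 23/12 → 1 ('a')
  [2] 12/8 → 2 ('aa')
  [3] 8/13 → 2 ('aa')
  [4] 13/2 → 3 ('aac')
  [5] 2/6 → 1 ('a')
  [6] 6/9 → 2 ('ab')
  [7] 9/14 → 1 ('a')
  [8] 14/16 → 6 ('acacac')
  [9] 16/18 → 4 ('acac')
  [10] 18/20 → 2 ('ac')
  [11] 20/3 → 4 ('acba')
  [12] 3/22 → 0 ('')
  [13] 22/11 → 2 ('ba')
  [14] 11/7 → 3 ('baa')
  [15] 7/5 → 2 ('ba')
  [16] 5/10 → 1 ('b')
  [17] 10/1 → 0 ('')
  [18] 1/15 → 2 ('ca')
  [19] 15/17 → 5 ('cacac')
  [20] 17/19 → 3 ('cac')
  [21] 19/21 → 1 ('c')
  [22] 21/4 → 3 ('cba')
  [23] 4/0 → 1 ('c')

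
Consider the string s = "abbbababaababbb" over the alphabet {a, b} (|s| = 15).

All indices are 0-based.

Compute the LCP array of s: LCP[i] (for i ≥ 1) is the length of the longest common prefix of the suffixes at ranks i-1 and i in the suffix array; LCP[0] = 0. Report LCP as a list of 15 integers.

[0, 1, 3, 4, 2, 4, 0, 1, 2, 4, 3, 1, 2, 2, 3]

rank→(start, suffix):
  0 → (8, 'aababbb')
  1 → (6, 'abaababbb')
  2 → (4, 'ababaababbb')
  3 → (9, 'ababbb')
  4 → (11, 'abbb')
  5 → (0, 'abbbababaababbb')
  6 → (14, 'b')
  7 → (7, 'baababbb')
  8 → (5, 'babaababbb')
  9 → (3, 'bababaababbb')
  10 → (10, 'babbb')
  11 → (13, 'bb')
  12 → (2, 'bbababaababbb')
  13 → (12, 'bbb')
  14 → (1, 'bbbababaababbb')

SA = [8, 6, 4, 9, 11, 0, 14, 7, 5, 3, 10, 13, 2, 12, 1]
i: (SA[i-1],SA[i]) lcp shared
  1: (8,6) 1 'a'
  2: (6,4) 3 'aba'
  3: (4,9) 4 'abab'
  4: (9,11) 2 'ab'
  5: (11,0) 4 'abbb'
  6: (0,14) 0 ''
  7: (14,7) 1 'b'
  8: (7,5) 2 'ba'
  9: (5,3) 4 'baba'
  10: (3,10) 3 'bab'
  11: (10,13) 1 'b'
  12: (13,2) 2 'bb'
  13: (2,12) 2 'bb'
  14: (12,1) 3 'bbb'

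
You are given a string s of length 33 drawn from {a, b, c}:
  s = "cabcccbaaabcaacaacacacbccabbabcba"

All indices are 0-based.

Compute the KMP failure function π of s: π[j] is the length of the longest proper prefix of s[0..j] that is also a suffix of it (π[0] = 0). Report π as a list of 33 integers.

π[0] = 0
j=1 s[j]='a': π[1]=0 (border '')
j=2 s[j]='b': π[2]=0 (border '')
j=3 s[j]='c': π[3]=1 (border 'c')
j=4 s[j]='c': k: 1→0; π[4]=1 (border 'c')
j=5 s[j]='c': k: 1→0; π[5]=1 (border 'c')
j=6 s[j]='b': k: 1→0; π[6]=0 (border '')
j=7 s[j]='a': π[7]=0 (border '')
j=8 s[j]='a': π[8]=0 (border '')
j=9 s[j]='a': π[9]=0 (border '')
j=10 s[j]='b': π[10]=0 (border '')
j=11 s[j]='c': π[11]=1 (border 'c')
j=12 s[j]='a': π[12]=2 (border 'ca')
j=13 s[j]='a': k: 2→0; π[13]=0 (border '')
j=14 s[j]='c': π[14]=1 (border 'c')
j=15 s[j]='a': π[15]=2 (border 'ca')
j=16 s[j]='a': k: 2→0; π[16]=0 (border '')
j=17 s[j]='c': π[17]=1 (border 'c')
j=18 s[j]='a': π[18]=2 (border 'ca')
j=19 s[j]='c': k: 2→0; π[19]=1 (border 'c')
j=20 s[j]='a': π[20]=2 (border 'ca')
j=21 s[j]='c': k: 2→0; π[21]=1 (border 'c')
j=22 s[j]='b': k: 1→0; π[22]=0 (border '')
j=23 s[j]='c': π[23]=1 (border 'c')
j=24 s[j]='c': k: 1→0; π[24]=1 (border 'c')
j=25 s[j]='a': π[25]=2 (border 'ca')
j=26 s[j]='b': π[26]=3 (border 'cab')
j=27 s[j]='b': k: 3→0; π[27]=0 (border '')
j=28 s[j]='a': π[28]=0 (border '')
j=29 s[j]='b': π[29]=0 (border '')
j=30 s[j]='c': π[30]=1 (border 'c')
j=31 s[j]='b': k: 1→0; π[31]=0 (border '')
j=32 s[j]='a': π[32]=0 (border '')

[0, 0, 0, 1, 1, 1, 0, 0, 0, 0, 0, 1, 2, 0, 1, 2, 0, 1, 2, 1, 2, 1, 0, 1, 1, 2, 3, 0, 0, 0, 1, 0, 0]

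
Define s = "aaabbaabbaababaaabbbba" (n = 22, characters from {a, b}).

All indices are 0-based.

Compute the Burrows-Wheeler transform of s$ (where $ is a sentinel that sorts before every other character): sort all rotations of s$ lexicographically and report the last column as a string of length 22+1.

ab$bbbaabaaaababbabaaba

rank  rotation                 last
    0  $aaabbaabbaababaaabbbba  a
    1  a$aaabbaabbaababaaabbbb  b
    2  aaabbaabbaababaaabbbba$  $
    3  aaabbbba$aaabbaabbaabab  b
    4  aababaaabbbba$aaabbaabb  b
    5  aabbaababaaabbbba$aaabb  b
    6  aabbaabbaababaaabbbba$a  a
    7  aabbbba$aaabbaabbaababa  a
    8  abaaabbbba$aaabbaabbaab  b
    9  ababaaabbbba$aaabbaabba  a
   10  abbaababaaabbbba$aaabba  a
   11  abbaabbaababaaabbbba$aa  a
   12  abbbba$aaabbaabbaababaa  a
   13  ba$aaabbaabbaababaaabbb  b
   14  baaabbbba$aaabbaabbaaba  a
   15  baababaaabbbba$aaabbaab  b
   16  baabbaababaaabbbba$aaab  b
   17  babaaabbbba$aaabbaabbaa  a
   18  bba$aaabbaabbaababaaabb  b
   19  bbaababaaabbbba$aaabbaa  a
   20  bbaabbaababaaabbbba$aaa  a
   21  bbba$aaabbaabbaababaaab  b
   22  bbbba$aaabbaabbaababaaa  a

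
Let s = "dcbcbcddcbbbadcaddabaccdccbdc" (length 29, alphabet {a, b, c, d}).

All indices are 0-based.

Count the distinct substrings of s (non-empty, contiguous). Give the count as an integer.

394

rank→(start, suffix):
  0 → (18, 'abaccdccbdc')
  1 → (20, 'accdccbdc')
  2 → (12, 'adcaddabaccdccbdc')
  3 → (15, 'addabaccdccbdc')
  4 → (19, 'baccdccbdc')
  5 → (11, 'badcaddabaccdccbdc')
  6 → (10, 'bbadcaddabaccdccbdc')
  7 → (9, 'bbbadcaddabaccdccbdc')
  8 → (2, 'bcbcddcbbbadcaddabaccdccbdc')
  9 → (4, 'bcddcbbbadcaddabaccdccbdc')
  10 → (26, 'bdc')
  11 → (28, 'c')
  12 → (14, 'caddabaccdccbdc')
  13 → (8, 'cbbbadcaddabaccdccbdc')
  14 → (1, 'cbcbcddcbbbadcaddabaccdccbdc')
  15 → (3, 'cbcddcbbbadcaddabaccdccbdc')
  16 → (25, 'cbdc')
  17 → (24, 'ccbdc')
  18 → (21, 'ccdccbdc')
  19 → (22, 'cdccbdc')
  20 → (5, 'cddcbbbadcaddabaccdccbdc')
  21 → (17, 'dabaccdccbdc')
  22 → (27, 'dc')
  23 → (13, 'dcaddabaccdccbdc')
  24 → (7, 'dcbbbadcaddabaccdccbdc')
  25 → (0, 'dcbcbcddcbbbadcaddabaccdccbdc')
  26 → (23, 'dccbdc')
  27 → (16, 'ddabaccdccbdc')
  28 → (6, 'ddcbbbadcaddabaccdccbdc')

SA = [18, 20, 12, 15, 19, 11, 10, 9, 2, 4, 26, 28, 14, 8, 1, 3, 25, 24, 21, 22, 5, 17, 27, 13, 7, 0, 23, 16, 6]
[i] adj suffixes → lcp
  [1] 18/20 → 1 ('a')
  [2] 20/12 → 1 ('a')
  [3] 12/15 → 2 ('ad')
  [4] 15/19 → 0 ('')
  [5] 19/11 → 2 ('ba')
  [6] 11/10 → 1 ('b')
  [7] 10/9 → 2 ('bb')
  [8] 9/2 → 1 ('b')
  [9] 2/4 → 2 ('bc')
  [10] 4/26 → 1 ('b')
  [11] 26/28 → 0 ('')
  [12] 28/14 → 1 ('c')
  [13] 14/8 → 1 ('c')
  [14] 8/1 → 2 ('cb')
  [15] 1/3 → 3 ('cbc')
  [16] 3/25 → 2 ('cb')
  [17] 25/24 → 1 ('c')
  [18] 24/21 → 2 ('cc')
  [19] 21/22 → 1 ('c')
  [20] 22/5 → 2 ('cd')
  [21] 5/17 → 0 ('')
  [22] 17/27 → 1 ('d')
  [23] 27/13 → 2 ('dc')
  [24] 13/7 → 2 ('dc')
  [25] 7/0 → 3 ('dcb')
  [26] 0/23 → 2 ('dc')
  [27] 23/16 → 1 ('d')
  [28] 16/6 → 2 ('dd')

n(n+1)/2 = 29·30/2 = 435
Σ LCP = 0 + 1 + 1 + 2 + 0 + 2 + 1 + 2 + 1 + 2 + 1 + 0 + 1 + 1 + 2 + 3 + 2 + 1 + 2 + 1 + 2 + 0 + 1 + 2 + 2 + 3 + 2 + 1 + 2 = 41
distinct = 435 − 41 = 394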